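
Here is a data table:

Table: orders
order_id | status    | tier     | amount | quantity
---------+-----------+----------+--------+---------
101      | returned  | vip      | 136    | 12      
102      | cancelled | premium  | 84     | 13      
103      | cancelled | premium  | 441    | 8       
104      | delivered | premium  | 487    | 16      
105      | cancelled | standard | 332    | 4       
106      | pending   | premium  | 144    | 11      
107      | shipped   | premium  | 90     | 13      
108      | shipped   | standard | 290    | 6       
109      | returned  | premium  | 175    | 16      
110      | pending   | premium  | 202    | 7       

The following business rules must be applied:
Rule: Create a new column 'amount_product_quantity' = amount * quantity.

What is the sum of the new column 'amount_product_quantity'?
24080

Step 1: For each record, compute amount * quantity
Example calculations:
  136 * 12 = 1632
  84 * 13 = 1092
  441 * 8 = 3528
  ...
Step 2: Sum all derived values
Step 3: Total = 24080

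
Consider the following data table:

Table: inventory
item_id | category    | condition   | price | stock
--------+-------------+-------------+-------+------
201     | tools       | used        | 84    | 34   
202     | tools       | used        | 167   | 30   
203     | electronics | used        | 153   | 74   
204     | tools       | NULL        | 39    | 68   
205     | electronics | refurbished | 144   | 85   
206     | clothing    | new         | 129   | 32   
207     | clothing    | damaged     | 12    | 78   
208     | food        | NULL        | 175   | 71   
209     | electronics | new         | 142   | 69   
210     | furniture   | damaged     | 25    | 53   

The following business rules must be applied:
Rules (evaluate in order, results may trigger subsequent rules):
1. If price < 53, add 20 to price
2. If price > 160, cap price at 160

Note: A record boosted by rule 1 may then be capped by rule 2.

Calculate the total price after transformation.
1108

Step 1: Apply rule 1 to records with price < 53
  - 3 records get bonus of 20
  - Of these, 0 records then exceed 160 and get capped
Step 2: Apply rule 2 to records with price > 160
  - 2 records (original) are capped
Step 3: Calculate final sum = 1108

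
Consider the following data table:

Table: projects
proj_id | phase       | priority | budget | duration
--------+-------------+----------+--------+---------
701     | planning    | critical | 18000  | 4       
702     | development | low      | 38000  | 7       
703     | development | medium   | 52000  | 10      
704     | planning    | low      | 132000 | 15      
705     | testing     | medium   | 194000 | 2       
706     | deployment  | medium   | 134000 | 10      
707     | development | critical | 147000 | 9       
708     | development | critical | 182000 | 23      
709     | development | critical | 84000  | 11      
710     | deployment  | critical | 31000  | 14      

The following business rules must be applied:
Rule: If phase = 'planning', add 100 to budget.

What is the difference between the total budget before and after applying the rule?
200

Step 1: Original sum of budget = 1012000
Step 2: 2 records have phase = 'planning'
Step 3: Each affected record changes by 100
Step 4: Total change = 2 × 100 = 200
Step 5: New sum = 1012000 + 200 = 1012200
Step 6: Difference = |1012200 - 1012000| = 200
        (Sum increased by 200)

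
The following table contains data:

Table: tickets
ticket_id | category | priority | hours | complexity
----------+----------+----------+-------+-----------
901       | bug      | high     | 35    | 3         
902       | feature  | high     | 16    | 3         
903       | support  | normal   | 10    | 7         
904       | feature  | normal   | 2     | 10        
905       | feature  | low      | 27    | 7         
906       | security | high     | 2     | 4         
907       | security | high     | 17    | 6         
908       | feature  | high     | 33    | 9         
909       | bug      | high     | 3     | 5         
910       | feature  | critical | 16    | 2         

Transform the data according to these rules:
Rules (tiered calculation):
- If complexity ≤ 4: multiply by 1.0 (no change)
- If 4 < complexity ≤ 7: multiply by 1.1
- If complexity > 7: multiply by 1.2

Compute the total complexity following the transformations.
62.3

Step 1: Tier 1 (complexity ≤ 4): 4 records, sum = 12 × 1.0 = 12.0
Step 2: Tier 2 (4 < complexity ≤ 7): 4 records, sum = 25 × 1.1 = 27.5
Step 3: Tier 3 (complexity > 7): 2 records, sum = 19 × 1.2 = 22.8
Step 4: Final sum = 12.0 + 27.5 + 22.8 = 62.3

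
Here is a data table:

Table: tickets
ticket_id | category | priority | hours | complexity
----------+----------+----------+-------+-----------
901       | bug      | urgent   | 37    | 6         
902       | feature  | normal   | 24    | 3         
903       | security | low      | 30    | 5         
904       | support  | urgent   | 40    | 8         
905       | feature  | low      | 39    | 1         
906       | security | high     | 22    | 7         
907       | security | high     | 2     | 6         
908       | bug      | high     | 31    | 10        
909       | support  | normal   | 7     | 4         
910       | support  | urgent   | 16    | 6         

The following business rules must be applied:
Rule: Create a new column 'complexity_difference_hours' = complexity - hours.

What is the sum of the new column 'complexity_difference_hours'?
-192

Step 1: For each record, compute complexity - hours
Example calculations:
  6 - 37 = -31
  3 - 24 = -21
  5 - 30 = -25
  ...
Step 2: Sum all derived values
Step 3: Total = -192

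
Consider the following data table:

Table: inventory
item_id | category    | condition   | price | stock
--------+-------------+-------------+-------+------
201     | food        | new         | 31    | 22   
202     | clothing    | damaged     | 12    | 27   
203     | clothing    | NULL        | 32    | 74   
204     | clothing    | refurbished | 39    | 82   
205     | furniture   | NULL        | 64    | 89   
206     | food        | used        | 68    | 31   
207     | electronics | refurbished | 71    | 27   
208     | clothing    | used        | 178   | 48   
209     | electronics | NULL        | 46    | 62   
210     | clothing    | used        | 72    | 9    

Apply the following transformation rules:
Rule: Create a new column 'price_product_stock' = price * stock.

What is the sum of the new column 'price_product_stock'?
28337

Step 1: For each record, compute price * stock
Example calculations:
  31 * 22 = 682
  12 * 27 = 324
  32 * 74 = 2368
  ...
Step 2: Sum all derived values
Step 3: Total = 28337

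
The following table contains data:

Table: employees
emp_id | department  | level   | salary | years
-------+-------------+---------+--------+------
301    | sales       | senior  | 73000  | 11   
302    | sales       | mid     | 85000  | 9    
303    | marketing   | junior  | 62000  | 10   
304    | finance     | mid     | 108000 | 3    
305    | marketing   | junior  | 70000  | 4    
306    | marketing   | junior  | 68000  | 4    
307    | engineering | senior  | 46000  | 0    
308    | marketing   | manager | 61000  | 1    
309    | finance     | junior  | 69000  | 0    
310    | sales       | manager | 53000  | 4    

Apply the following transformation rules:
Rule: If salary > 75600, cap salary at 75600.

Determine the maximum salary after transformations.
75600

Step 1: Original maximum salary = 108000
Step 2: Apply cap at 75600
Step 3: 2 records had salary > 75600 and were capped
Step 4: Maximum after transformation = 75600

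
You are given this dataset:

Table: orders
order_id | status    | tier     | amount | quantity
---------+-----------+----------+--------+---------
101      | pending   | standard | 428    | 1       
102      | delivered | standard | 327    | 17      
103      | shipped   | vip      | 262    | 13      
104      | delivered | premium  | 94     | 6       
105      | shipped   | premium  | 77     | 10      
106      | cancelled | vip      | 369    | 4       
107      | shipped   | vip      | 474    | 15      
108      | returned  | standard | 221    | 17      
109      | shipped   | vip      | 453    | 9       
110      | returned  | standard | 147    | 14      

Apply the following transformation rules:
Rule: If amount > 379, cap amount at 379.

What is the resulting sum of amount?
2634

Step 1: 3 records have amount > 379
Step 2: These records originally summed to 1355
Step 3: After capping: 3 × 379 = 1137
Step 4: Unaffected records sum: 1497
Step 5: Final sum = 1137 + 1497 = 2634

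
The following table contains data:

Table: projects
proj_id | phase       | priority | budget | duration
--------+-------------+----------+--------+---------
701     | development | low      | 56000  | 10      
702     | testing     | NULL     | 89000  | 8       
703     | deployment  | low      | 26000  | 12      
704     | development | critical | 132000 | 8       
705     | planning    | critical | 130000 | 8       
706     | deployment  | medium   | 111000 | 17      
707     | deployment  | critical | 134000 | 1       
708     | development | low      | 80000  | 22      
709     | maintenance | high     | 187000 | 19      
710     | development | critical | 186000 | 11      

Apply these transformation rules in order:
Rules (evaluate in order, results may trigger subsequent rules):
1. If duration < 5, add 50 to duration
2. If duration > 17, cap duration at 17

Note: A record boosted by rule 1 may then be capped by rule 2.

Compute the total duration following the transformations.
125

Step 1: Apply rule 1 to records with duration < 5
  - 1 records get bonus of 50
  - Of these, 1 records then exceed 17 and get capped
Step 2: Apply rule 2 to records with duration > 17
  - 2 records (original) are capped
Step 3: Calculate final sum = 125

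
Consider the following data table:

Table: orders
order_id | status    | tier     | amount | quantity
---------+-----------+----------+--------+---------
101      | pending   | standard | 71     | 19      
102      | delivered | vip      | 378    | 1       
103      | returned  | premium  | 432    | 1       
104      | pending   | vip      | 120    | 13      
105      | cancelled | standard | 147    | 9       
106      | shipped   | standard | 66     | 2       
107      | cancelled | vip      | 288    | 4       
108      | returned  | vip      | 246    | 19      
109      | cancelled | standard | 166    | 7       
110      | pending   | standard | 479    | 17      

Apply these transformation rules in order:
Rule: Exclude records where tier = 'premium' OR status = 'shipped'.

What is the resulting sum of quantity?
89

Step 1: Find records where tier = 'premium' OR status = 'shipped'
Step 2: 2 records match, summing to 3
Step 3: Original sum: 92
Step 4: Remaining sum = 92 - 3 = 89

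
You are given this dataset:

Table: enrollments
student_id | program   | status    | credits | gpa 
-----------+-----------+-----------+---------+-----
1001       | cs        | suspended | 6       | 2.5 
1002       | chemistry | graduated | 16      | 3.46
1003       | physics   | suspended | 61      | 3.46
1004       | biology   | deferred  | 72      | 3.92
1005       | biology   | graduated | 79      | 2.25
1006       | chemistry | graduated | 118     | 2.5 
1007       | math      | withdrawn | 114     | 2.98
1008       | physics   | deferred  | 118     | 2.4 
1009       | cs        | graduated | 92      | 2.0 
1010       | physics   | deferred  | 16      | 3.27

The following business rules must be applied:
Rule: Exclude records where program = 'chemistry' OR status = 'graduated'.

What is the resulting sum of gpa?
18.53

Step 1: Find records where program = 'chemistry' OR status = 'graduated'
Step 2: 4 records match, summing to 10.21
Step 3: Original sum: 28.74
Step 4: Remaining sum = 28.74 - 10.21 = 18.53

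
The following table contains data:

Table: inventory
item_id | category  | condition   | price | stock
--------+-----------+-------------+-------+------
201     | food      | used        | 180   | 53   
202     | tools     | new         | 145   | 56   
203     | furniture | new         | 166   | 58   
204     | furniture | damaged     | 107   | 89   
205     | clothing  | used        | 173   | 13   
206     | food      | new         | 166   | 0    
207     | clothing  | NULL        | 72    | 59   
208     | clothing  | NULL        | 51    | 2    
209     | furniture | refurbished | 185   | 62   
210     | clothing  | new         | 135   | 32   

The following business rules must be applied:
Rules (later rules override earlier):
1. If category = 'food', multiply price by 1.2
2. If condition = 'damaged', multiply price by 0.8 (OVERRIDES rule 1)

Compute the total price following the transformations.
1427.8

Step 1: Rule 2 takes priority for records with condition = 'damaged'
  - 1 records: 107 × 0.8 = 85.6
Step 2: Rule 1 applies to remaining records with category = 'food'
  - 2 records: 346 × 1.2 = 415.2
Step 3: Other records unchanged: 927
Step 4: Final sum = 85.6 + 415.2 + 927 = 1427.8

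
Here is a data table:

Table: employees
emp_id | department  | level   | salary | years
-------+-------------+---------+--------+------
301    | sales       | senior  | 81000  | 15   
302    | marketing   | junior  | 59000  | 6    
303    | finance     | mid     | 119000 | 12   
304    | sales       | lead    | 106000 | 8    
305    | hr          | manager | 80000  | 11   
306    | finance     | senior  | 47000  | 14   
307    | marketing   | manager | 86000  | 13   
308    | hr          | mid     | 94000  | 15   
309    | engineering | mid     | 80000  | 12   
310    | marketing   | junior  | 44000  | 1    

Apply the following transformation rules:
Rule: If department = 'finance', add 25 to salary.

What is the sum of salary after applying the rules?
796050

Step 1: Count records where department = 'finance': 2
Step 2: Total bonus added: 2 × 25 = 50
Step 3: Original sum of salary: 796000
Step 4: Final sum = 796000 + 50 = 796050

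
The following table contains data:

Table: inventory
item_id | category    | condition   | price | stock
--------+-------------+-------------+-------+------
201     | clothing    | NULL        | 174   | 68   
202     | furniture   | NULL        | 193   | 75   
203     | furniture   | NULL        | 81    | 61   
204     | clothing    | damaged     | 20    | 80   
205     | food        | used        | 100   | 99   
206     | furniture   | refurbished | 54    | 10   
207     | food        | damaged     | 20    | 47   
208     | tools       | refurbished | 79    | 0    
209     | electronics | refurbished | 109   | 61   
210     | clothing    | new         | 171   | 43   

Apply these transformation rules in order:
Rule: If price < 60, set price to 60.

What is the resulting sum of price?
1087

Step 1: 3 records have price < 60
Step 2: These records originally summed to 94
Step 3: After setting to minimum: 3 × 60 = 180
Step 4: Unaffected records sum: 907
Step 5: Final sum = 180 + 907 = 1087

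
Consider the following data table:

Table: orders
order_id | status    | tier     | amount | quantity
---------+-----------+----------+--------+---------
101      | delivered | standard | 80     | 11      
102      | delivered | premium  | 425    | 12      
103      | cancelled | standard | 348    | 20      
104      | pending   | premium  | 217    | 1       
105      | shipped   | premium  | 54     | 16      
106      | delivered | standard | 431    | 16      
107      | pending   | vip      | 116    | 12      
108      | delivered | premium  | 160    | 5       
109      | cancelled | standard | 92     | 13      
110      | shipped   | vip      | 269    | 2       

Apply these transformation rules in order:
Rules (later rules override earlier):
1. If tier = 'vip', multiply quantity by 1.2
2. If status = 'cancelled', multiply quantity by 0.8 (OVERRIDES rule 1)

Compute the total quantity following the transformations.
104.2

Step 1: Rule 2 takes priority for records with status = 'cancelled'
  - 2 records: 33 × 0.8 = 26.4
Step 2: Rule 1 applies to remaining records with tier = 'vip'
  - 2 records: 14 × 1.2 = 16.8
Step 3: Other records unchanged: 61
Step 4: Final sum = 26.4 + 16.8 + 61 = 104.2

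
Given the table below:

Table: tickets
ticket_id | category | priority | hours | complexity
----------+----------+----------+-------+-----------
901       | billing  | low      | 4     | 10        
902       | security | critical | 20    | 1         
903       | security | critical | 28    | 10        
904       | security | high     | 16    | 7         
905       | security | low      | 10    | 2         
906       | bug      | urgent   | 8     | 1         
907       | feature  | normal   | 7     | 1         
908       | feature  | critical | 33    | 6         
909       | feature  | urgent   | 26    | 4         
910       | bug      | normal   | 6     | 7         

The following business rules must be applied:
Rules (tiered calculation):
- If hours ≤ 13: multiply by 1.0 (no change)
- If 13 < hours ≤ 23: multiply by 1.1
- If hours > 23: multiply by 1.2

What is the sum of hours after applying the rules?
179.0

Step 1: Tier 1 (hours ≤ 13): 5 records, sum = 35 × 1.0 = 35.0
Step 2: Tier 2 (13 < hours ≤ 23): 2 records, sum = 36 × 1.1 = 39.6
Step 3: Tier 3 (hours > 23): 3 records, sum = 87 × 1.2 = 104.4
Step 4: Final sum = 35.0 + 39.6 + 104.4 = 179.0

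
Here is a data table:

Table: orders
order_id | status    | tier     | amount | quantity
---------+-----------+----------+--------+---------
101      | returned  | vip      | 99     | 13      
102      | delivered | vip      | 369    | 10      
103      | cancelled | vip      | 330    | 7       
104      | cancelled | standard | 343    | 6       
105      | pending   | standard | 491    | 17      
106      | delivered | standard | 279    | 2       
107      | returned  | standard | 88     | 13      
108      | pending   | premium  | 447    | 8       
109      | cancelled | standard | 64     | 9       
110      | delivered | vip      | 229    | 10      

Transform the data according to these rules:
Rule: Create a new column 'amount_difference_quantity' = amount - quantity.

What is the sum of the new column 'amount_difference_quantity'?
2644

Step 1: For each record, compute amount - quantity
Example calculations:
  99 - 13 = 86
  369 - 10 = 359
  330 - 7 = 323
  ...
Step 2: Sum all derived values
Step 3: Total = 2644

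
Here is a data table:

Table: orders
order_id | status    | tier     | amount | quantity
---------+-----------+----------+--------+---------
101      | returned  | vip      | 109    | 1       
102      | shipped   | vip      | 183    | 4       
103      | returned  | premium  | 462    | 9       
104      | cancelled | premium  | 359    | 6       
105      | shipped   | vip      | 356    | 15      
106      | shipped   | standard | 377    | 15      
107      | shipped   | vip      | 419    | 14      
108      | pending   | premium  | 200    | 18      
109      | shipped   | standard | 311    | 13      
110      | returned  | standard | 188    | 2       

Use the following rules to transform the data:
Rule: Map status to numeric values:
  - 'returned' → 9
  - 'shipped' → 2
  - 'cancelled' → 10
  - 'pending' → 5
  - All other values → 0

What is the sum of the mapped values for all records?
52

Step 1: Apply mapping to each record
Step 2: Count by status:
  'returned': 3 records × 9 = 27
  'shipped': 5 records × 2 = 10
  'cancelled': 1 records × 10 = 10
  'pending': 1 records × 5 = 5
Step 3: Sum all mapped values = 52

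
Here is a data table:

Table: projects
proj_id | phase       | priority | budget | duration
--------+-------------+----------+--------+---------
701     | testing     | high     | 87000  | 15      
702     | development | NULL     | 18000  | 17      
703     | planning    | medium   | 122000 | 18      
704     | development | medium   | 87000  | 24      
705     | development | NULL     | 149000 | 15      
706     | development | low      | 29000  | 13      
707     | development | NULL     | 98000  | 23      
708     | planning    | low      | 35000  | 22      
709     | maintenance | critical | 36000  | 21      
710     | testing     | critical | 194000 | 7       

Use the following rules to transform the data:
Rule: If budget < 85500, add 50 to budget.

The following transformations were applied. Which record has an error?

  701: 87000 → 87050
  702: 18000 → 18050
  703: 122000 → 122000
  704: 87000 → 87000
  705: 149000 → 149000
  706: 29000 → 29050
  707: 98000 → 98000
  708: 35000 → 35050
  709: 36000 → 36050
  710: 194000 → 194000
Record 701 has an error. The correct transformed value should be 87000, not 87050.

Step 1: Check each record against the rule
Step 2: Record 701 has budget = 87000
Step 3: Since 87000 >= 85500, the bonus should not have been applied
Step 4: Correct value = 87000, but claimed value = 87050
Conclusion: Record 701 has the error.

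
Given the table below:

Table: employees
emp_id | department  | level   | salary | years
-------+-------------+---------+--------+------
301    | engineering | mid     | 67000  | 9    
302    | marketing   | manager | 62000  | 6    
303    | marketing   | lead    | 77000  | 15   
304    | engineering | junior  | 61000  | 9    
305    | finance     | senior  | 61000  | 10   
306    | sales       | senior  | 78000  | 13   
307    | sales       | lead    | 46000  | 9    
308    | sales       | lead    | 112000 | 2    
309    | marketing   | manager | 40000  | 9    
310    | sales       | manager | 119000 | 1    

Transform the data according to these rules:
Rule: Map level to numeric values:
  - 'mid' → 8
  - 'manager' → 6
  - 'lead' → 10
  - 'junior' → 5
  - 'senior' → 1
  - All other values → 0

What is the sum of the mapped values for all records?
63

Step 1: Apply mapping to each record
Step 2: Count by status:
  'mid': 1 records × 8 = 8
  'manager': 3 records × 6 = 18
  'lead': 3 records × 10 = 30
  'junior': 1 records × 5 = 5
  'senior': 2 records × 1 = 2
Step 3: Sum all mapped values = 63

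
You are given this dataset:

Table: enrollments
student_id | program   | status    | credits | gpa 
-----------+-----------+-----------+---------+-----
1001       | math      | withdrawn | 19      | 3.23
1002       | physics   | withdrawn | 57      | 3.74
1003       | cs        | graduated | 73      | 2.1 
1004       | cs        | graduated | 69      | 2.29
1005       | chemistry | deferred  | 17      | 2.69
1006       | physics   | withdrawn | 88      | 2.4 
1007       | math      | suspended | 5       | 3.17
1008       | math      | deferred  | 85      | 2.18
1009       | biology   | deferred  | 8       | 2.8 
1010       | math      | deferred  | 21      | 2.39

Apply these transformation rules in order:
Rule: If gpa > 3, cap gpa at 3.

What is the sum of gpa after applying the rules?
25.85

Step 1: 3 records have gpa > 3
Step 2: These records originally summed to 10.14
Step 3: After capping: 3 × 3 = 9
Step 4: Unaffected records sum: 16.85
Step 5: Final sum = 9 + 16.85 = 25.85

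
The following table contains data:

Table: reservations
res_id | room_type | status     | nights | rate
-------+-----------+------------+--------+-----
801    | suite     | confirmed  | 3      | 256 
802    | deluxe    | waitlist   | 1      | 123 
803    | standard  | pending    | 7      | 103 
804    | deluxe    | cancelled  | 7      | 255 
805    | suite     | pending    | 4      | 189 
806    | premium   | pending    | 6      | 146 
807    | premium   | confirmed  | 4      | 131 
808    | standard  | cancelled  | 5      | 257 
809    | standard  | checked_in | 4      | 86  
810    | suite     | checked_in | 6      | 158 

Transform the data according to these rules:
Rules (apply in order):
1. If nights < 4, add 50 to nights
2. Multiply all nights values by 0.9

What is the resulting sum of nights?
132.3

Step 1: Apply Rule 1 - Add 50 to records with nights < 4
  - 2 records affected: 4 + (2 × 50) = 104
  - Unaffected records: 43
  - Sum after Rule 1: 147
Step 2: Apply Rule 2 - Multiply all by 0.9
  - 147 × 0.9 = 132.3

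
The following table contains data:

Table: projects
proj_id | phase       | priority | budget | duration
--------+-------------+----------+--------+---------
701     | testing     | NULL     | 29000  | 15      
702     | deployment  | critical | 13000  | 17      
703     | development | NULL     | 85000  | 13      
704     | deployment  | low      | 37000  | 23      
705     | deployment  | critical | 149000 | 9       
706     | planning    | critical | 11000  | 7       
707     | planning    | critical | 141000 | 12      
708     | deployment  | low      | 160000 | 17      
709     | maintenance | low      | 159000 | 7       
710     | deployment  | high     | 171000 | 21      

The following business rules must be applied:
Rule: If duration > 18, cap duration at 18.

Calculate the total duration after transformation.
133

Step 1: 2 records have duration > 18
Step 2: These records originally summed to 44
Step 3: After capping: 2 × 18 = 36
Step 4: Unaffected records sum: 97
Step 5: Final sum = 36 + 97 = 133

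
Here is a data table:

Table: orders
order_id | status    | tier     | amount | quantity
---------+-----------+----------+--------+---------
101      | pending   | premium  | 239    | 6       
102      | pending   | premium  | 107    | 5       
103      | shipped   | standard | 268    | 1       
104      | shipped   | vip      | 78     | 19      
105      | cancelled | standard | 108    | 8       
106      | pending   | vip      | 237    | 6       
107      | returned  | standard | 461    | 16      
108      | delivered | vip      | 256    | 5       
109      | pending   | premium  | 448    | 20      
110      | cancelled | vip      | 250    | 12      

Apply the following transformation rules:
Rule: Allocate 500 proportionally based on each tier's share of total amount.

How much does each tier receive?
premium: 161.91, standard: 170.68, vip: 167.41

Step 1: Calculate total amount = 2452
Step 2: Calculate each tier's proportion:
  premium: 794/2452 = 32.38% → 161.91
  standard: 837/2452 = 34.14% → 170.68
  vip: 821/2452 = 33.48% → 167.41
Step 3: Verify: sum of allocations ≈ 500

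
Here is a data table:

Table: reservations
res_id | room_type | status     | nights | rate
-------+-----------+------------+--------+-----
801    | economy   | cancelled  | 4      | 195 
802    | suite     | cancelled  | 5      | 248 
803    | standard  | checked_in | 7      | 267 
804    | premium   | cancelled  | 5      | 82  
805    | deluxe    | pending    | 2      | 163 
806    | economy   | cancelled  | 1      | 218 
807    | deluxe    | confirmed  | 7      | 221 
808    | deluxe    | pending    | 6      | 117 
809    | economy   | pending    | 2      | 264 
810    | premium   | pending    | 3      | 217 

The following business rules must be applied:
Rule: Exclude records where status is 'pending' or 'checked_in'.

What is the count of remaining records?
5

Step 1: Count records to exclude
  - 4 (pending) + 1 (checked_in) = 5 records
Step 2: Total records: 10
Step 3: Remaining = 10 - 5 = 5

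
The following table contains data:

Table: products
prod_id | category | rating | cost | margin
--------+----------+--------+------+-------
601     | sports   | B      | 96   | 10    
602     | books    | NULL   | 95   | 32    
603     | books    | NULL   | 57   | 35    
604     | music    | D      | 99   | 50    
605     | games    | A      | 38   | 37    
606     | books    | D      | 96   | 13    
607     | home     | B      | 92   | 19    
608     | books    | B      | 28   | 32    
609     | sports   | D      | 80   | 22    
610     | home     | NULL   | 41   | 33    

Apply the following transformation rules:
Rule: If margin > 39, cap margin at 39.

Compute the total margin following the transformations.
272

Step 1: 1 records have margin > 39
Step 2: These records originally summed to 50
Step 3: After capping: 1 × 39 = 39
Step 4: Unaffected records sum: 233
Step 5: Final sum = 39 + 233 = 272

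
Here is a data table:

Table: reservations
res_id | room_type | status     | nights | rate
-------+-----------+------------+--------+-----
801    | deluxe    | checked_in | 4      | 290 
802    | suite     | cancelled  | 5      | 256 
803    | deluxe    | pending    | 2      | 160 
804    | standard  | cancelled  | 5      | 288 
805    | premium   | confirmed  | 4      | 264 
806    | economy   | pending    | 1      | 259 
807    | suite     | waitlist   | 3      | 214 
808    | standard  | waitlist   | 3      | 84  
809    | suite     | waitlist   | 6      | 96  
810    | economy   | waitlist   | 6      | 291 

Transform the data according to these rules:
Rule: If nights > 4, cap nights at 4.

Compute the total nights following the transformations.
33

Step 1: 4 records have nights > 4
Step 2: These records originally summed to 22
Step 3: After capping: 4 × 4 = 16
Step 4: Unaffected records sum: 17
Step 5: Final sum = 16 + 17 = 33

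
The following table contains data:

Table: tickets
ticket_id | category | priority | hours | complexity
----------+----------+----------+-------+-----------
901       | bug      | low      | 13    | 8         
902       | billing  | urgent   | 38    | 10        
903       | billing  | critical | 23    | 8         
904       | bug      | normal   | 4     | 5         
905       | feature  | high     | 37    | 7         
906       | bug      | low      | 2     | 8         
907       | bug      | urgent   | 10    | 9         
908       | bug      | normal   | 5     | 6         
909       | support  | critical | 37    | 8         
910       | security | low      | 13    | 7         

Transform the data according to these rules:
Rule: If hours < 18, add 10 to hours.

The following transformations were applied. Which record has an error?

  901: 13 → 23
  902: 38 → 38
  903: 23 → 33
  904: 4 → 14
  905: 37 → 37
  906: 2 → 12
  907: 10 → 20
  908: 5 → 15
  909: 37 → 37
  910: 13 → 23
Record 903 has an error. The correct transformed value should be 23, not 33.

Step 1: Check each record against the rule
Step 2: Record 903 has hours = 23
Step 3: Since 23 >= 18, the bonus should not have been applied
Step 4: Correct value = 23, but claimed value = 33
Conclusion: Record 903 has the error.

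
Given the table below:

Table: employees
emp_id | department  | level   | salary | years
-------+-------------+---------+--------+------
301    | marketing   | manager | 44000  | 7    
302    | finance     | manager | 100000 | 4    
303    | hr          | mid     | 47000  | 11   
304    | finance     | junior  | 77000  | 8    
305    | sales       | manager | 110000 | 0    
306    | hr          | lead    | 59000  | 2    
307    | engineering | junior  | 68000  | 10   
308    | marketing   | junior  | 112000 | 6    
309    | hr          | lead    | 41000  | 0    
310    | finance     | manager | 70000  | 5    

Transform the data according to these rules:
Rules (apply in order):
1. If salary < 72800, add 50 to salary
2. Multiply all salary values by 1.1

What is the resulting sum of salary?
801130.0

Step 1: Apply Rule 1 - Add 50 to records with salary < 72800
  - 6 records affected: 329000 + (6 × 50) = 329300
  - Unaffected records: 399000
  - Sum after Rule 1: 728300
Step 2: Apply Rule 2 - Multiply all by 1.1
  - 728300 × 1.1 = 801130.0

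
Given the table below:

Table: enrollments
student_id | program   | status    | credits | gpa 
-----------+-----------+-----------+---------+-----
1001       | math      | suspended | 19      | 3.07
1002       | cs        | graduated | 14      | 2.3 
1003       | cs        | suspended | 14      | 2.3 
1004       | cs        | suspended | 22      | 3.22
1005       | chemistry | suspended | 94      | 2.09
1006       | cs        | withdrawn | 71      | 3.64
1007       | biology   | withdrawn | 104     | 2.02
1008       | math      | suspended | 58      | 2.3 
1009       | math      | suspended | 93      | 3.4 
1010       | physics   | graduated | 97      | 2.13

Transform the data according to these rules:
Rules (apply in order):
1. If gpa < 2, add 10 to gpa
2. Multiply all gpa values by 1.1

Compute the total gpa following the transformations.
29.12

Step 1: Apply Rule 1 - Add 10 to records with gpa < 2
  - 0 records affected: 0 + (0 × 10) = 0
  - Unaffected records: 26.47
  - Sum after Rule 1: 26.47
Step 2: Apply Rule 2 - Multiply all by 1.1
  - 26.47 × 1.1 = 29.12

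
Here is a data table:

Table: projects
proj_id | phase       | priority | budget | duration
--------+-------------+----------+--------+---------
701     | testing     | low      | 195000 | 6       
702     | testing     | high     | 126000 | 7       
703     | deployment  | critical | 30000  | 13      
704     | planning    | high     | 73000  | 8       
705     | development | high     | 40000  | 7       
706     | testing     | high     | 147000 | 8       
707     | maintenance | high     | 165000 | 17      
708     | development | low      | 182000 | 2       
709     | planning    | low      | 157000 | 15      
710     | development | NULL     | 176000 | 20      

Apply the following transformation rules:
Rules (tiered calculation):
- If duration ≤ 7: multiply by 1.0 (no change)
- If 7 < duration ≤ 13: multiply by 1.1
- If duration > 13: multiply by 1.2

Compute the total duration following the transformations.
116.3

Step 1: Tier 1 (duration ≤ 7): 4 records, sum = 22 × 1.0 = 22.0
Step 2: Tier 2 (7 < duration ≤ 13): 3 records, sum = 29 × 1.1 = 31.9
Step 3: Tier 3 (duration > 13): 3 records, sum = 52 × 1.2 = 62.4
Step 4: Final sum = 22.0 + 31.9 + 62.4 = 116.3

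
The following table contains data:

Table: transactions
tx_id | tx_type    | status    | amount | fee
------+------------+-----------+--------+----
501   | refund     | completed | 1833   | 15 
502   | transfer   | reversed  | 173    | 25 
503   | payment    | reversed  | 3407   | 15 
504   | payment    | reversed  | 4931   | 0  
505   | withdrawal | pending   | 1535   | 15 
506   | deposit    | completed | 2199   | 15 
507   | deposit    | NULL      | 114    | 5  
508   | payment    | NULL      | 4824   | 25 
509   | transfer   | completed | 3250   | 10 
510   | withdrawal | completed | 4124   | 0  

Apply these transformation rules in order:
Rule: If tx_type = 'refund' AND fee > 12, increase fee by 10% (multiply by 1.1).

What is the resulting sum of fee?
126.5

Step 1: Find records where tx_type = 'refund' AND fee > 12
Step 2: 1 records match, summing to 15
Step 3: After multiplier: 15 × 1.1 = 16.5
Step 4: Unaffected records sum: 110
Step 5: Final sum = 16.5 + 110 = 126.5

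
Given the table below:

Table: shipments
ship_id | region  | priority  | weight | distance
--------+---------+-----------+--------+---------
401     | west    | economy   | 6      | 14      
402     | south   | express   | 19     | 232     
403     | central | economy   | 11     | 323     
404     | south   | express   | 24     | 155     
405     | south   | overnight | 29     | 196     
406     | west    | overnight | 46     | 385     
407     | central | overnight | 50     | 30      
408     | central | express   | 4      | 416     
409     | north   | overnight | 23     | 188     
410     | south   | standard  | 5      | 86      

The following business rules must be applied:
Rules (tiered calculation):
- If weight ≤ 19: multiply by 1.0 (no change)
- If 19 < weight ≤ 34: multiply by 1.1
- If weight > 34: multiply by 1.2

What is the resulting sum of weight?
243.8

Step 1: Tier 1 (weight ≤ 19): 5 records, sum = 45 × 1.0 = 45.0
Step 2: Tier 2 (19 < weight ≤ 34): 3 records, sum = 76 × 1.1 = 83.6
Step 3: Tier 3 (weight > 34): 2 records, sum = 96 × 1.2 = 115.2
Step 4: Final sum = 45.0 + 83.6 + 115.2 = 243.8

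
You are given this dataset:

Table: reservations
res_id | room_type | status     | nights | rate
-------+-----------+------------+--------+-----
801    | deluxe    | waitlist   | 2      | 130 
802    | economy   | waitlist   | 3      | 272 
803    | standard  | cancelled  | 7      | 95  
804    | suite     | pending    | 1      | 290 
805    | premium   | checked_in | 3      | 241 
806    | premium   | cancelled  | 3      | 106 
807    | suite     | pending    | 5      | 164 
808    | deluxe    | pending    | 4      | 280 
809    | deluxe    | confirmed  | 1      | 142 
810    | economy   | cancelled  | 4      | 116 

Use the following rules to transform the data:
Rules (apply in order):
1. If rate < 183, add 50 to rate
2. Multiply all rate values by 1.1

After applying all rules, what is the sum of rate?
2349.6

Step 1: Apply Rule 1 - Add 50 to records with rate < 183
  - 6 records affected: 753 + (6 × 50) = 1053
  - Unaffected records: 1083
  - Sum after Rule 1: 2136
Step 2: Apply Rule 2 - Multiply all by 1.1
  - 2136 × 1.1 = 2349.6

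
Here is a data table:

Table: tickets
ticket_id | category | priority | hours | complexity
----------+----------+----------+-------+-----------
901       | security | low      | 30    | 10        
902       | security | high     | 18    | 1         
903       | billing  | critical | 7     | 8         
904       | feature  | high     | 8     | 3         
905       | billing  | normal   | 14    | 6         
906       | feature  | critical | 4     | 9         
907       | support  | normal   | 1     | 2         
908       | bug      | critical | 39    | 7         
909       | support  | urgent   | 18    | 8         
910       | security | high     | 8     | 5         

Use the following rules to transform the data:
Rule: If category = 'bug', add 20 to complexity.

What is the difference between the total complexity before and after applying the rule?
20

Step 1: Original sum of complexity = 59
Step 2: 1 records have category = 'bug'
Step 3: Each affected record changes by 20
Step 4: Total change = 1 × 20 = 20
Step 5: New sum = 59 + 20 = 79
Step 6: Difference = |79 - 59| = 20
        (Sum increased by 20)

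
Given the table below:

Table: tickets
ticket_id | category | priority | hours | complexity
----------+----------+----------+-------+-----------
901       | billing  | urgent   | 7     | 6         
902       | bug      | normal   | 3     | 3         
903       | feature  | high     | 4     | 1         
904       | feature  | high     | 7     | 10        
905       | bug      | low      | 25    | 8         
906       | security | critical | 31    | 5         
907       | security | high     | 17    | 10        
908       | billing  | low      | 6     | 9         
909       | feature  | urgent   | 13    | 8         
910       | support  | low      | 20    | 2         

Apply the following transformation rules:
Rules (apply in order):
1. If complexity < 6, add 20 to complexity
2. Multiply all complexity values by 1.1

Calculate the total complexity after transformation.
156.2

Step 1: Apply Rule 1 - Add 20 to records with complexity < 6
  - 4 records affected: 11 + (4 × 20) = 91
  - Unaffected records: 51
  - Sum after Rule 1: 142
Step 2: Apply Rule 2 - Multiply all by 1.1
  - 142 × 1.1 = 156.2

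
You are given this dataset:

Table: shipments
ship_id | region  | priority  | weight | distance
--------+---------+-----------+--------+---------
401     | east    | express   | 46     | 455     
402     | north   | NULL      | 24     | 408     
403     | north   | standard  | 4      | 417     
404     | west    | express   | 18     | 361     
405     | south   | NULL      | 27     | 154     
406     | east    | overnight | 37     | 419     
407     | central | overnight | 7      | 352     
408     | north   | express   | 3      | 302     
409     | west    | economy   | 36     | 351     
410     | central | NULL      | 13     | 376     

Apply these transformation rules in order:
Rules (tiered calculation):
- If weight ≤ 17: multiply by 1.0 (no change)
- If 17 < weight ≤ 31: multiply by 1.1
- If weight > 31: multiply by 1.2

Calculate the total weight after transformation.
245.7

Step 1: Tier 1 (weight ≤ 17): 4 records, sum = 27 × 1.0 = 27.0
Step 2: Tier 2 (17 < weight ≤ 31): 3 records, sum = 69 × 1.1 = 75.9
Step 3: Tier 3 (weight > 31): 3 records, sum = 119 × 1.2 = 142.8
Step 4: Final sum = 27.0 + 75.9 + 142.8 = 245.7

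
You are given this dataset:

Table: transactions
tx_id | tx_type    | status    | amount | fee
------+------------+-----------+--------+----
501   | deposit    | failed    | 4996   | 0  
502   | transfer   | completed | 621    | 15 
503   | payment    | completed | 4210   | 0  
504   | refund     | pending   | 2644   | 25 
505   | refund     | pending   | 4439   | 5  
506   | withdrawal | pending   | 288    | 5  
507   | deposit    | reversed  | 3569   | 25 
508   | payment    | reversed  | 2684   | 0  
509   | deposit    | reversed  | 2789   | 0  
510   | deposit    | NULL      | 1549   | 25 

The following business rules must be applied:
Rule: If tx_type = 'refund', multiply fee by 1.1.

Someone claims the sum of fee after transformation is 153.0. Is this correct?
No, the correct result is 103.0.

Step 1: Calculate the correct sum after transformation
Step 2: Apply multiplier 1.1 to records where tx_type = 'refund'
Step 3: Correct result = 103.0
Step 4: Claimed result = 153.0
Step 5: 103.0 ≠ 153.0
Conclusion: The claimed result is incorrect. The correct answer is 103.0.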